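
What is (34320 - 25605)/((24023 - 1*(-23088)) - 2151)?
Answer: 1743/8992 ≈ 0.19384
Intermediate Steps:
(34320 - 25605)/((24023 - 1*(-23088)) - 2151) = 8715/((24023 + 23088) - 2151) = 8715/(47111 - 2151) = 8715/44960 = 8715*(1/44960) = 1743/8992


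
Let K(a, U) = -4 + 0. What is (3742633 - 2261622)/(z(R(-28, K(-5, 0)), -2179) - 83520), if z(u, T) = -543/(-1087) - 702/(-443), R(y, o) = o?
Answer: -101881073993/5745328671 ≈ -17.733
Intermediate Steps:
K(a, U) = -4
z(u, T) = 1003623/481541 (z(u, T) = -543*(-1/1087) - 702*(-1/443) = 543/1087 + 702/443 = 1003623/481541)
(3742633 - 2261622)/(z(R(-28, K(-5, 0)), -2179) - 83520) = (3742633 - 2261622)/(1003623/481541 - 83520) = 1481011/(-40217300697/481541) = 1481011*(-481541/40217300697) = -101881073993/5745328671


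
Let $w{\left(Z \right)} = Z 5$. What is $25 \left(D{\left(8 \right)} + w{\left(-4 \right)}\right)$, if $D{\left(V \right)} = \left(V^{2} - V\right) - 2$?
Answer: $850$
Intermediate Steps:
$w{\left(Z \right)} = 5 Z$
$D{\left(V \right)} = -2 + V^{2} - V$
$25 \left(D{\left(8 \right)} + w{\left(-4 \right)}\right) = 25 \left(\left(-2 + 8^{2} - 8\right) + 5 \left(-4\right)\right) = 25 \left(\left(-2 + 64 - 8\right) - 20\right) = 25 \left(54 - 20\right) = 25 \cdot 34 = 850$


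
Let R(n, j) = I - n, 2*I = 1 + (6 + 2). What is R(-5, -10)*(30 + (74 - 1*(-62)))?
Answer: 1577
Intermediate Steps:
I = 9/2 (I = (1 + (6 + 2))/2 = (1 + 8)/2 = (1/2)*9 = 9/2 ≈ 4.5000)
R(n, j) = 9/2 - n
R(-5, -10)*(30 + (74 - 1*(-62))) = (9/2 - 1*(-5))*(30 + (74 - 1*(-62))) = (9/2 + 5)*(30 + (74 + 62)) = 19*(30 + 136)/2 = (19/2)*166 = 1577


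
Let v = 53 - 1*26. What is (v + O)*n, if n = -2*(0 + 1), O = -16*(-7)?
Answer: -278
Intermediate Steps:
v = 27 (v = 53 - 26 = 27)
O = 112
n = -2 (n = -2*1 = -2)
(v + O)*n = (27 + 112)*(-2) = 139*(-2) = -278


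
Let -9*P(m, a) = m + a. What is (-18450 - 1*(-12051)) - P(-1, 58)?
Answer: -19178/3 ≈ -6392.7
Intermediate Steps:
P(m, a) = -a/9 - m/9 (P(m, a) = -(m + a)/9 = -(a + m)/9 = -a/9 - m/9)
(-18450 - 1*(-12051)) - P(-1, 58) = (-18450 - 1*(-12051)) - (-1/9*58 - 1/9*(-1)) = (-18450 + 12051) - (-58/9 + 1/9) = -6399 - 1*(-19/3) = -6399 + 19/3 = -19178/3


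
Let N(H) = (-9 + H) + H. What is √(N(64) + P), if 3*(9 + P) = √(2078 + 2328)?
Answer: √(990 + 3*√4406)/3 ≈ 11.495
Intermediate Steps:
N(H) = -9 + 2*H
P = -9 + √4406/3 (P = -9 + √(2078 + 2328)/3 = -9 + √4406/3 ≈ 13.126)
√(N(64) + P) = √((-9 + 2*64) + (-9 + √4406/3)) = √((-9 + 128) + (-9 + √4406/3)) = √(119 + (-9 + √4406/3)) = √(110 + √4406/3)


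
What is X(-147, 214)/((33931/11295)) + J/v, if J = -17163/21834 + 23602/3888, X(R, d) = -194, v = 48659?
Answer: -251424430869924661/3893291306876088 ≈ -64.579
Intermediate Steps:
J = 12461009/2358072 (J = -17163*1/21834 + 23602*(1/3888) = -1907/2426 + 11801/1944 = 12461009/2358072 ≈ 5.2844)
X(-147, 214)/((33931/11295)) + J/v = -194/(33931/11295) + (12461009/2358072)/48659 = -194/(33931*(1/11295)) + (12461009/2358072)*(1/48659) = -194/33931/11295 + 12461009/114741425448 = -194*11295/33931 + 12461009/114741425448 = -2191230/33931 + 12461009/114741425448 = -251424430869924661/3893291306876088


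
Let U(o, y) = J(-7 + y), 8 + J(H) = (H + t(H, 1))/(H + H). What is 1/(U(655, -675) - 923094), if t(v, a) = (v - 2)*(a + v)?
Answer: -682/629788125 ≈ -1.0829e-6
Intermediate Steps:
t(v, a) = (-2 + v)*(a + v)
J(H) = -8 + (-2 + H**2)/(2*H) (J(H) = -8 + (H + (H**2 - 2*1 - 2*H + 1*H))/(H + H) = -8 + (H + (H**2 - 2 - 2*H + H))/((2*H)) = -8 + (H + (-2 + H**2 - H))*(1/(2*H)) = -8 + (-2 + H**2)*(1/(2*H)) = -8 + (-2 + H**2)/(2*H))
U(o, y) = -23/2 + y/2 - 1/(-7 + y) (U(o, y) = -8 + (-7 + y)/2 - 1/(-7 + y) = -8 + (-7/2 + y/2) - 1/(-7 + y) = -23/2 + y/2 - 1/(-7 + y))
1/(U(655, -675) - 923094) = 1/((159 + (-675)**2 - 30*(-675))/(2*(-7 - 675)) - 923094) = 1/((1/2)*(159 + 455625 + 20250)/(-682) - 923094) = 1/((1/2)*(-1/682)*476034 - 923094) = 1/(-238017/682 - 923094) = 1/(-629788125/682) = -682/629788125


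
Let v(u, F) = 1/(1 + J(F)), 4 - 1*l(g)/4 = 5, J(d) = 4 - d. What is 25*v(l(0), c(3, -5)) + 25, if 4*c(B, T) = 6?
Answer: 225/7 ≈ 32.143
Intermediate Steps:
c(B, T) = 3/2 (c(B, T) = (¼)*6 = 3/2)
l(g) = -4 (l(g) = 16 - 4*5 = 16 - 20 = -4)
v(u, F) = 1/(5 - F) (v(u, F) = 1/(1 + (4 - F)) = 1/(5 - F))
25*v(l(0), c(3, -5)) + 25 = 25*(-1/(-5 + 3/2)) + 25 = 25*(-1/(-7/2)) + 25 = 25*(-1*(-2/7)) + 25 = 25*(2/7) + 25 = 50/7 + 25 = 225/7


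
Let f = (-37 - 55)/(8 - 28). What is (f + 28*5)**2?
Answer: 522729/25 ≈ 20909.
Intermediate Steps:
f = 23/5 (f = -92/(-20) = -92*(-1/20) = 23/5 ≈ 4.6000)
(f + 28*5)**2 = (23/5 + 28*5)**2 = (23/5 + 140)**2 = (723/5)**2 = 522729/25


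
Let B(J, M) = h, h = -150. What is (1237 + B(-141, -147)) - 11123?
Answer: -10036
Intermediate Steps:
B(J, M) = -150
(1237 + B(-141, -147)) - 11123 = (1237 - 150) - 11123 = 1087 - 11123 = -10036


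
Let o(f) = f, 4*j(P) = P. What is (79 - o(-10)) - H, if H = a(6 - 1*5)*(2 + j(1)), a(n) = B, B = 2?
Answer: 169/2 ≈ 84.500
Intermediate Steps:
j(P) = P/4
a(n) = 2
H = 9/2 (H = 2*(2 + (¼)*1) = 2*(2 + ¼) = 2*(9/4) = 9/2 ≈ 4.5000)
(79 - o(-10)) - H = (79 - 1*(-10)) - 1*9/2 = (79 + 10) - 9/2 = 89 - 9/2 = 169/2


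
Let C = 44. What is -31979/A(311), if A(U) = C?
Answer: -31979/44 ≈ -726.79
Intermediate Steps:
A(U) = 44
-31979/A(311) = -31979/44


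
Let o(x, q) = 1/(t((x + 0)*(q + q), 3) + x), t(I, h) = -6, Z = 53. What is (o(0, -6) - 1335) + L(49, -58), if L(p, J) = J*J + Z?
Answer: 12491/6 ≈ 2081.8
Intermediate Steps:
L(p, J) = 53 + J² (L(p, J) = J*J + 53 = J² + 53 = 53 + J²)
o(x, q) = 1/(-6 + x)
(o(0, -6) - 1335) + L(49, -58) = (1/(-6 + 0) - 1335) + (53 + (-58)²) = (1/(-6) - 1335) + (53 + 3364) = (-⅙ - 1335) + 3417 = -8011/6 + 3417 = 12491/6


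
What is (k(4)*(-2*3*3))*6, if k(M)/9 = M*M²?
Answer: -62208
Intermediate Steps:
k(M) = 9*M³ (k(M) = 9*(M*M²) = 9*M³)
(k(4)*(-2*3*3))*6 = ((9*4³)*(-2*3*3))*6 = ((9*64)*(-6*3))*6 = (576*(-18))*6 = -10368*6 = -62208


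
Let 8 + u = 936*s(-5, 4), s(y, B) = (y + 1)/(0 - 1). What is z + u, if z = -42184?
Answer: -38448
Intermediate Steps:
s(y, B) = -1 - y (s(y, B) = (1 + y)/(-1) = (1 + y)*(-1) = -1 - y)
u = 3736 (u = -8 + 936*(-1 - 1*(-5)) = -8 + 936*(-1 + 5) = -8 + 936*4 = -8 + 3744 = 3736)
z + u = -42184 + 3736 = -38448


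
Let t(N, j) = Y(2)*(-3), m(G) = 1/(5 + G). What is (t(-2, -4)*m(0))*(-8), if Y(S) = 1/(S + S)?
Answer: 6/5 ≈ 1.2000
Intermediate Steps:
Y(S) = 1/(2*S)
t(N, j) = -¾ (t(N, j) = ((½)/2)*(-3) = ((½)*(½))*(-3) = (¼)*(-3) = -¾)
(t(-2, -4)*m(0))*(-8) = -3/(4*(5 + 0))*(-8) = -¾/5*(-8) = -¾*⅕*(-8) = -3/20*(-8) = 6/5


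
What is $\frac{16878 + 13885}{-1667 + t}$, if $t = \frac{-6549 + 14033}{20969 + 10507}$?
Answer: $- \frac{242074047}{13115752} \approx -18.457$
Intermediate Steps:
$t = \frac{1871}{7869}$ ($t = \frac{7484}{31476} = 7484 \cdot \frac{1}{31476} = \frac{1871}{7869} \approx 0.23777$)
$\frac{16878 + 13885}{-1667 + t} = \frac{16878 + 13885}{-1667 + \frac{1871}{7869}} = \frac{30763}{- \frac{13115752}{7869}} = 30763 \left(- \frac{7869}{13115752}\right) = - \frac{242074047}{13115752}$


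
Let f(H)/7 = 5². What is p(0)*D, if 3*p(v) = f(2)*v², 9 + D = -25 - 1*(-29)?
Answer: 0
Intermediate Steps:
f(H) = 175 (f(H) = 7*5² = 7*25 = 175)
D = -5 (D = -9 + (-25 - 1*(-29)) = -9 + (-25 + 29) = -9 + 4 = -5)
p(v) = 175*v²/3 (p(v) = (175*v²)/3 = 175*v²/3)
p(0)*D = ((175/3)*0²)*(-5) = ((175/3)*0)*(-5) = 0*(-5) = 0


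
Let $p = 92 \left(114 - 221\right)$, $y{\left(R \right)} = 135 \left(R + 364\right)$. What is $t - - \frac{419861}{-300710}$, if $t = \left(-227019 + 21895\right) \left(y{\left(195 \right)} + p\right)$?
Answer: $- \frac{4047689515442701}{300710} \approx -1.346 \cdot 10^{10}$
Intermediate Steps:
$y{\left(R \right)} = 49140 + 135 R$ ($y{\left(R \right)} = 135 \left(364 + R\right) = 49140 + 135 R$)
$p = -9844$ ($p = 92 \left(-107\right) = -9844$)
$t = -13460442004$ ($t = \left(-227019 + 21895\right) \left(\left(49140 + 135 \cdot 195\right) - 9844\right) = - 205124 \left(\left(49140 + 26325\right) - 9844\right) = - 205124 \left(75465 - 9844\right) = \left(-205124\right) 65621 = -13460442004$)
$t - - \frac{419861}{-300710} = -13460442004 - - \frac{419861}{-300710} = -13460442004 - \left(-419861\right) \left(- \frac{1}{300710}\right) = -13460442004 - \frac{419861}{300710} = - \frac{4047689515442701}{300710}$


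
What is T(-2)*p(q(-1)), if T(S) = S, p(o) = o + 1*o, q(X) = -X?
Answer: -4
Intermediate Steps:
p(o) = 2*o (p(o) = o + o = 2*o)
T(-2)*p(q(-1)) = -4*(-1*(-1)) = -4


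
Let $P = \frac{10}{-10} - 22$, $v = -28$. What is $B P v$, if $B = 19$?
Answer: $12236$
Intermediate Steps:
$P = -23$ ($P = 10 \left(- \frac{1}{10}\right) - 22 = -1 - 22 = -23$)
$B P v = 19 \left(-23\right) \left(-28\right) = \left(-437\right) \left(-28\right) = 12236$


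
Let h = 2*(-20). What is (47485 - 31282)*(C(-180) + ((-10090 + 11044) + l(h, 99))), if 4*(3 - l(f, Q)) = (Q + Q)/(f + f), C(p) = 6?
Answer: 2498162337/160 ≈ 1.5614e+7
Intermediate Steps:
h = -40
l(f, Q) = 3 - Q/(4*f) (l(f, Q) = 3 - (Q + Q)/(4*(f + f)) = 3 - 2*Q/(4*(2*f)) = 3 - 2*Q*1/(2*f)/4 = 3 - Q/(4*f))
(47485 - 31282)*(C(-180) + ((-10090 + 11044) + l(h, 99))) = (47485 - 31282)*(6 + ((-10090 + 11044) + (3 - ¼*99/(-40)))) = 16203*(6 + (954 + (3 - ¼*99*(-1/40)))) = 16203*(6 + (954 + (3 + 99/160))) = 16203*(6 + (954 + 579/160)) = 16203*(6 + 153219/160) = 16203*(154179/160) = 2498162337/160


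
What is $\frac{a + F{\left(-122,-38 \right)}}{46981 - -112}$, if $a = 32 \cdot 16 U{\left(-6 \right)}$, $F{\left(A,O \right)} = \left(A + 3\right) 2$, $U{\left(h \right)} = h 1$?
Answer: $- \frac{3310}{47093} \approx -0.070287$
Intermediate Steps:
$U{\left(h \right)} = h$
$F{\left(A,O \right)} = 6 + 2 A$ ($F{\left(A,O \right)} = \left(3 + A\right) 2 = 6 + 2 A$)
$a = -3072$ ($a = 32 \cdot 16 \left(-6\right) = 512 \left(-6\right) = -3072$)
$\frac{a + F{\left(-122,-38 \right)}}{46981 - -112} = \frac{-3072 + \left(6 + 2 \left(-122\right)\right)}{46981 - -112} = \frac{-3072 + \left(6 - 244\right)}{46981 + 112} = \frac{-3072 - 238}{47093} = \left(-3310\right) \frac{1}{47093} = - \frac{3310}{47093}$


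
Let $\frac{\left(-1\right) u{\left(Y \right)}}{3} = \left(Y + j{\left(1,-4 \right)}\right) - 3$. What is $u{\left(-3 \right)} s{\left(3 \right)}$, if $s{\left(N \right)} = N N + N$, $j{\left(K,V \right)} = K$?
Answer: $180$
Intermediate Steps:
$s{\left(N \right)} = N + N^{2}$ ($s{\left(N \right)} = N^{2} + N = N + N^{2}$)
$u{\left(Y \right)} = 6 - 3 Y$ ($u{\left(Y \right)} = - 3 \left(\left(Y + 1\right) - 3\right) = - 3 \left(\left(1 + Y\right) - 3\right) = - 3 \left(-2 + Y\right) = 6 - 3 Y$)
$u{\left(-3 \right)} s{\left(3 \right)} = \left(6 - -9\right) 3 \left(1 + 3\right) = \left(6 + 9\right) 3 \cdot 4 = 15 \cdot 12 = 180$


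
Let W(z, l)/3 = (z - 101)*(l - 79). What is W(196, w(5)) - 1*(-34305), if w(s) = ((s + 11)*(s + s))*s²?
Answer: 1151790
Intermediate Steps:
w(s) = 2*s³*(11 + s) (w(s) = ((11 + s)*(2*s))*s² = (2*s*(11 + s))*s² = 2*s³*(11 + s))
W(z, l) = 3*(-101 + z)*(-79 + l) (W(z, l) = 3*((z - 101)*(l - 79)) = 3*((-101 + z)*(-79 + l)) = 3*(-101 + z)*(-79 + l))
W(196, w(5)) - 1*(-34305) = (23937 - 606*5³*(11 + 5) - 237*196 + 3*(2*5³*(11 + 5))*196) - 1*(-34305) = (23937 - 606*125*16 - 46452 + 3*(2*125*16)*196) + 34305 = (23937 - 303*4000 - 46452 + 3*4000*196) + 34305 = (23937 - 1212000 - 46452 + 2352000) + 34305 = 1117485 + 34305 = 1151790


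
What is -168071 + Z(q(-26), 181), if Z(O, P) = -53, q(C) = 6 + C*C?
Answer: -168124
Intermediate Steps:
q(C) = 6 + C²
-168071 + Z(q(-26), 181) = -168071 - 53 = -168124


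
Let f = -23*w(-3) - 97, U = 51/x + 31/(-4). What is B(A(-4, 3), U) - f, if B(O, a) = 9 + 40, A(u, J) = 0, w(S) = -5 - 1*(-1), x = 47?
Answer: 54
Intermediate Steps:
w(S) = -4 (w(S) = -5 + 1 = -4)
U = -1253/188 (U = 51/47 + 31/(-4) = 51*(1/47) + 31*(-1/4) = 51/47 - 31/4 = -1253/188 ≈ -6.6649)
f = -5 (f = -23*(-4) - 97 = 92 - 97 = -5)
B(O, a) = 49
B(A(-4, 3), U) - f = 49 - 1*(-5) = 49 + 5 = 54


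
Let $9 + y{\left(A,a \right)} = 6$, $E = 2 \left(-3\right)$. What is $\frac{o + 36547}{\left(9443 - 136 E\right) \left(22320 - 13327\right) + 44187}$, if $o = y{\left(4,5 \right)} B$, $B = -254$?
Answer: $\frac{37309}{92303374} \approx 0.0004042$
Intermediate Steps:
$E = -6$
$y{\left(A,a \right)} = -3$ ($y{\left(A,a \right)} = -9 + 6 = -3$)
$o = 762$ ($o = \left(-3\right) \left(-254\right) = 762$)
$\frac{o + 36547}{\left(9443 - 136 E\right) \left(22320 - 13327\right) + 44187} = \frac{762 + 36547}{\left(9443 - -816\right) \left(22320 - 13327\right) + 44187} = \frac{37309}{\left(9443 + 816\right) 8993 + 44187} = \frac{37309}{10259 \cdot 8993 + 44187} = \frac{37309}{92259187 + 44187} = \frac{37309}{92303374}$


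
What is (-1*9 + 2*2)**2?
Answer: 25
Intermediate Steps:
(-1*9 + 2*2)**2 = (-9 + 4)**2 = (-5)**2 = 25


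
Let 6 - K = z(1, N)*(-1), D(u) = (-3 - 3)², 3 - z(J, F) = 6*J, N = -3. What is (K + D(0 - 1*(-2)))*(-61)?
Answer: -2379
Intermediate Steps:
z(J, F) = 3 - 6*J
D(u) = 36 (D(u) = (-6)² = 36)
K = 3 (K = 6 - (3 - 6*1)*(-1) = 6 - (3 - 6)*(-1) = 6 - (-3)*(-1) = 6 - 1*3 = 6 - 3 = 3)
(K + D(0 - 1*(-2)))*(-61) = (3 + 36)*(-61) = 39*(-61) = -2379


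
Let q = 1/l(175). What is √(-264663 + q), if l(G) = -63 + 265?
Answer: 5*I*√431972354/202 ≈ 514.45*I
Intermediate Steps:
l(G) = 202
q = 1/202 ≈ 0.0049505
√(-264663 + q) = √(-264663 + 1/202) = √(-53461925/202) = 5*I*√431972354/202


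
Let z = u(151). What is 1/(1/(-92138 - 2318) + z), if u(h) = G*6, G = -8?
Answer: -94456/4533889 ≈ -0.020833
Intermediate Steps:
u(h) = -48 (u(h) = -8*6 = -48)
z = -48
1/(1/(-92138 - 2318) + z) = 1/(1/(-92138 - 2318) - 48) = 1/(1/(-94456) - 48) = 1/(-1/94456 - 48) = 1/(-4533889/94456) = -94456/4533889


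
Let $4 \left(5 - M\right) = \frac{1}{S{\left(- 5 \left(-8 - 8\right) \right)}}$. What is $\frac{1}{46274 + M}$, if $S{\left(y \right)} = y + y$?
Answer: $\frac{640}{29618559} \approx 2.1608 \cdot 10^{-5}$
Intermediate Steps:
$S{\left(y \right)} = 2 y$
$M = \frac{3199}{640}$ ($M = 5 - \frac{1}{4 \cdot 2 \left(- 5 \left(-8 - 8\right)\right)} = 5 - \frac{1}{4 \cdot 2 \left(\left(-5\right) \left(-16\right)\right)} = 5 - \frac{1}{4 \cdot 2 \cdot 80} = 5 - \frac{1}{4 \cdot 160} = 5 - \frac{1}{640} = \frac{3199}{640} \approx 4.9984$)
$\frac{1}{46274 + M} = \frac{1}{46274 + \frac{3199}{640}} = \frac{1}{\frac{29618559}{640}} = \frac{640}{29618559}$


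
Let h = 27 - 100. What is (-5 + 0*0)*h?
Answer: 365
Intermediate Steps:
h = -73
(-5 + 0*0)*h = (-5 + 0*0)*(-73) = (-5 + 0)*(-73) = -5*(-73) = 365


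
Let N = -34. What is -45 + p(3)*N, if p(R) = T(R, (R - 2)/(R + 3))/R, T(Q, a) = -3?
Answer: -11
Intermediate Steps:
p(R) = -3/R
-45 + p(3)*N = -45 - 3/3*(-34) = -45 - 3*1/3*(-34) = -45 - 1*(-34) = -45 + 34 = -11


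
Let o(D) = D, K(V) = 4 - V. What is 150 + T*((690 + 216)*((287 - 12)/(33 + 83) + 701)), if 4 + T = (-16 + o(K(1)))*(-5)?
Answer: 2254612803/58 ≈ 3.8873e+7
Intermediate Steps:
T = 61 (T = -4 + (-16 + (4 - 1*1))*(-5) = -4 + (-16 + (4 - 1))*(-5) = -4 + (-16 + 3)*(-5) = -4 - 13*(-5) = -4 + 65 = 61)
150 + T*((690 + 216)*((287 - 12)/(33 + 83) + 701)) = 150 + 61*((690 + 216)*((287 - 12)/(33 + 83) + 701)) = 150 + 61*(906*(275/116 + 701)) = 150 + 61*(906*(81591/116)) = 150 + 61*(36960723/58) = 150 + 2254604103/58 = 2254612803/58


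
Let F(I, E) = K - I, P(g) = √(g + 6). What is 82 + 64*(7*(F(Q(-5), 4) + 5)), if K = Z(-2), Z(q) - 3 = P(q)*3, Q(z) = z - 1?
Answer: 9042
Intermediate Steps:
P(g) = √(6 + g)
Q(z) = -1 + z
Z(q) = 3 + 3*√(6 + q) (Z(q) = 3 + √(6 + q)*3 = 3 + 3*√(6 + q))
K = 9 (K = 3 + 3*√(6 - 2) = 3 + 3*√4 = 3 + 3*2 = 3 + 6 = 9)
F(I, E) = 9 - I
82 + 64*(7*(F(Q(-5), 4) + 5)) = 82 + 64*(7*((9 - (-1 - 5)) + 5)) = 82 + 64*(7*((9 - 1*(-6)) + 5)) = 82 + 64*(7*((9 + 6) + 5)) = 82 + 64*(7*(15 + 5)) = 82 + 64*(7*20) = 82 + 64*140 = 82 + 8960 = 9042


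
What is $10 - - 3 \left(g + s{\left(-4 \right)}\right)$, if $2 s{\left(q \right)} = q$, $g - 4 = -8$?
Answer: $-8$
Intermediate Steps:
$g = -4$ ($g = 4 - 8 = -4$)
$s{\left(q \right)} = \frac{q}{2}$
$10 - - 3 \left(g + s{\left(-4 \right)}\right) = 10 - - 3 \left(-4 + \frac{1}{2} \left(-4\right)\right) = 10 - - 3 \left(-4 - 2\right) = 10 - \left(-3\right) \left(-6\right) = 10 - 18 = -8$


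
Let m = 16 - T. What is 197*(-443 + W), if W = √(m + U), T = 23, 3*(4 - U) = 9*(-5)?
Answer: -87271 + 394*√3 ≈ -86589.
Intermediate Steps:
U = 19 (U = 4 - 3*(-5) = 4 - ⅓*(-45) = 4 + 15 = 19)
m = -7 (m = 16 - 1*23 = 16 - 23 = -7)
W = 2*√3 (W = √(-7 + 19) = √12 = 2*√3 ≈ 3.4641)
197*(-443 + W) = 197*(-443 + 2*√3) = -87271 + 394*√3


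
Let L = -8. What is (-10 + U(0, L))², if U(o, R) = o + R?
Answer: 324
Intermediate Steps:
U(o, R) = R + o
(-10 + U(0, L))² = (-10 + (-8 + 0))² = (-10 - 8)² = (-18)² = 324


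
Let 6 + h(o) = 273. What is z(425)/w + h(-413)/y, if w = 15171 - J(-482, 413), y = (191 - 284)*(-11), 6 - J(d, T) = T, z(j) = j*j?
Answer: 62979567/5312098 ≈ 11.856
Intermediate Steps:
h(o) = 267 (h(o) = -6 + 273 = 267)
z(j) = j²
J(d, T) = 6 - T
y = 1023 (y = -93*(-11) = 1023)
w = 15578 (w = 15171 - (6 - 1*413) = 15171 - (6 - 413) = 15171 - 1*(-407) = 15171 + 407 = 15578)
z(425)/w + h(-413)/y = 425²/15578 + 267/1023 = 180625*(1/15578) + 267*(1/1023) = 180625/15578 + 89/341 = 62979567/5312098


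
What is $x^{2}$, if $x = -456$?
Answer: $207936$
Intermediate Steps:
$x^{2} = \left(-456\right)^{2} = 207936$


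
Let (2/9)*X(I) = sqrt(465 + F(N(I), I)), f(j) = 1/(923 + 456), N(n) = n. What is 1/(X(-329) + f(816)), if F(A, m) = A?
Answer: -1379/5237119313 + 17114769*sqrt(34)/5237119313 ≈ 0.019055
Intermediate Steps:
f(j) = 1/1379
X(I) = 9*sqrt(465 + I)/2
1/(X(-329) + f(816)) = 1/(9*sqrt(465 - 329)/2 + 1/1379) = 1/(9*sqrt(136)/2 + 1/1379) = 1/(9*(2*sqrt(34))/2 + 1/1379) = 1/(9*sqrt(34) + 1/1379) = 1/(1/1379 + 9*sqrt(34))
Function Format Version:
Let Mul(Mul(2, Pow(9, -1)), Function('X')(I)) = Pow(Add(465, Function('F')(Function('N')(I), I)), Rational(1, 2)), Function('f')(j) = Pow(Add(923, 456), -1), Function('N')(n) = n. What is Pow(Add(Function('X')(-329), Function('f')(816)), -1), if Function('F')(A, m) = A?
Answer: Add(Rational(-1379, 5237119313), Mul(Rational(17114769, 5237119313), Pow(34, Rational(1, 2)))) ≈ 0.019055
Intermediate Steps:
Function('f')(j) = Rational(1, 1379) (Function('f')(j) = Pow(1379, -1) = Rational(1, 1379))
Function('X')(I) = Mul(Rational(9, 2), Pow(Add(465, I), Rational(1, 2)))
Pow(Add(Function('X')(-329), Function('f')(816)), -1) = Pow(Add(Mul(Rational(9, 2), Pow(Add(465, -329), Rational(1, 2))), Rational(1, 1379)), -1) = Pow(Add(Mul(Rational(9, 2), Pow(136, Rational(1, 2))), Rational(1, 1379)), -1) = Pow(Add(Mul(Rational(9, 2), Mul(2, Pow(34, Rational(1, 2)))), Rational(1, 1379)), -1) = Pow(Add(Mul(9, Pow(34, Rational(1, 2))), Rational(1, 1379)), -1) = Pow(Add(Rational(1, 1379), Mul(9, Pow(34, Rational(1, 2)))), -1)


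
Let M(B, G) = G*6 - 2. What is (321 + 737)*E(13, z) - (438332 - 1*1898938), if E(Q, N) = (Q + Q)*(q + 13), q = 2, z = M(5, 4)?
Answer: 1873226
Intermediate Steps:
M(B, G) = -2 + 6*G (M(B, G) = 6*G - 2 = -2 + 6*G)
z = 22 (z = -2 + 6*4 = -2 + 24 = 22)
E(Q, N) = 30*Q (E(Q, N) = (Q + Q)*(2 + 13) = (2*Q)*15 = 30*Q)
(321 + 737)*E(13, z) - (438332 - 1*1898938) = (321 + 737)*(30*13) - (438332 - 1*1898938) = 1058*390 - (438332 - 1898938) = 412620 - 1*(-1460606) = 412620 + 1460606 = 1873226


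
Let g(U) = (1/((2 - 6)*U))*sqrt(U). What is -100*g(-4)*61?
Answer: -1525*I/2 ≈ -762.5*I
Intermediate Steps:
g(U) = -1/(4*sqrt(U)) (g(U) = (1/((-4)*U))*sqrt(U) = (-1/(4*U))*sqrt(U) = -1/(4*sqrt(U)))
-100*g(-4)*61 = -(-25)/sqrt(-4)*61 = -(-25)*(-I/2)*61 = -25*I/2*61 = -1525*I/2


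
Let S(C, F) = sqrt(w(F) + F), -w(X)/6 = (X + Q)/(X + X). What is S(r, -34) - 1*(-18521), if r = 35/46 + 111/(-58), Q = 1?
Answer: 18521 + I*sqrt(42670)/34 ≈ 18521.0 + 6.0755*I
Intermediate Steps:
w(X) = -3*(1 + X)/X (w(X) = -6*(X + 1)/(X + X) = -6*(1 + X)/(2*X) = -6*(1 + X)*1/(2*X) = -3*(1 + X)/X)
r = -769/667 (r = 35*(1/46) + 111*(-1/58) = 35/46 - 111/58 = -769/667 ≈ -1.1529)
S(C, F) = sqrt(-3 + F - 3/F) (S(C, F) = sqrt((-3 - 3/F) + F) = sqrt(-3 + F - 3/F))
S(r, -34) - 1*(-18521) = sqrt(-3 - 34 - 3/(-34)) - 1*(-18521) = sqrt(-3 - 34 - 3*(-1/34)) + 18521 = sqrt(-3 - 34 + 3/34) + 18521 = sqrt(-1255/34) + 18521 = I*sqrt(42670)/34 + 18521 = 18521 + I*sqrt(42670)/34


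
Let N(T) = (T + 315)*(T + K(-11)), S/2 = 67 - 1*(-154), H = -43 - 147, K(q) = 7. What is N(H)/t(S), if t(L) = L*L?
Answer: -22875/195364 ≈ -0.11709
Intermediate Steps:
H = -190
S = 442 (S = 2*(67 - 1*(-154)) = 2*(67 + 154) = 2*221 = 442)
t(L) = L²
N(T) = (7 + T)*(315 + T) (N(T) = (T + 315)*(T + 7) = (315 + T)*(7 + T) = (7 + T)*(315 + T))
N(H)/t(S) = (2205 + (-190)² + 322*(-190))/(442²) = (2205 + 36100 - 61180)/195364 = -22875*1/195364 = -22875/195364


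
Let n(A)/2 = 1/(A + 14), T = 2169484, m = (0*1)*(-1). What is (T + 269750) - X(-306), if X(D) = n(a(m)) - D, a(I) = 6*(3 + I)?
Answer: 39022847/16 ≈ 2.4389e+6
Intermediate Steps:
m = 0 (m = 0*(-1) = 0)
a(I) = 18 + 6*I
n(A) = 2/(14 + A) (n(A) = 2/(A + 14) = 2/(14 + A))
X(D) = 1/16 - D (X(D) = 2/(14 + (18 + 6*0)) - D = 2/(14 + (18 + 0)) - D = 2/(14 + 18) - D = 2/32 - D = 2*(1/32) - D = 1/16 - D)
(T + 269750) - X(-306) = (2169484 + 269750) - (1/16 - 1*(-306)) = 2439234 - (1/16 + 306) = 2439234 - 1*4897/16 = 2439234 - 4897/16 = 39022847/16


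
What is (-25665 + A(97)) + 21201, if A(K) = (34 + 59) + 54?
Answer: -4317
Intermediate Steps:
A(K) = 147 (A(K) = 93 + 54 = 147)
(-25665 + A(97)) + 21201 = (-25665 + 147) + 21201 = -25518 + 21201 = -4317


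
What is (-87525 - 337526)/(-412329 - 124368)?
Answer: 425051/536697 ≈ 0.79198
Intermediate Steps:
(-87525 - 337526)/(-412329 - 124368) = -425051/(-536697) = -425051*(-1/536697) = 425051/536697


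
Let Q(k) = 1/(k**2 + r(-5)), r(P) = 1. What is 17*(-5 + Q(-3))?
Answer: -833/10 ≈ -83.300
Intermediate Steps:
Q(k) = 1/(1 + k**2) (Q(k) = 1/(k**2 + 1) = 1/(1 + k**2))
17*(-5 + Q(-3)) = 17*(-5 + 1/(1 + (-3)**2)) = 17*(-5 + 1/(1 + 9)) = 17*(-5 + 1/10) = 17*(-49/10) = -833/10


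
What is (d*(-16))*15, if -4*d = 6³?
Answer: 12960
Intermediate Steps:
d = -54 (d = -¼*6³ = -¼*216 = -54)
(d*(-16))*15 = -54*(-16)*15 = 864*15 = 12960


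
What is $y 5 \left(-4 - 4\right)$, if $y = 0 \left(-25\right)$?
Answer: $0$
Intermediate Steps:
$y = 0$
$y 5 \left(-4 - 4\right) = 0 \cdot 5 \left(-4 - 4\right) = 0 \cdot 5 \left(-8\right) = 0 \left(-40\right) = 0$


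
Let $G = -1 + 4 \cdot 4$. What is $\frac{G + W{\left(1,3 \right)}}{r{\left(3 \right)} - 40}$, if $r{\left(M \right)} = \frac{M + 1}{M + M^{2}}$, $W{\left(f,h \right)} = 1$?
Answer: $- \frac{48}{119} \approx -0.40336$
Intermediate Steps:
$r{\left(M \right)} = \frac{1 + M}{M + M^{2}}$
$G = 15$ ($G = -1 + 16 = 15$)
$\frac{G + W{\left(1,3 \right)}}{r{\left(3 \right)} - 40} = \frac{15 + 1}{\frac{1}{3} - 40} = \frac{16}{\frac{1}{3} - 40} = \frac{16}{- \frac{119}{3}} = 16 \left(- \frac{3}{119}\right) = - \frac{48}{119}$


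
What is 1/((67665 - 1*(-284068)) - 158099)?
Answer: 1/193634 ≈ 5.1644e-6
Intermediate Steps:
1/((67665 - 1*(-284068)) - 158099) = 1/((67665 + 284068) - 158099) = 1/(351733 - 158099) = 1/193634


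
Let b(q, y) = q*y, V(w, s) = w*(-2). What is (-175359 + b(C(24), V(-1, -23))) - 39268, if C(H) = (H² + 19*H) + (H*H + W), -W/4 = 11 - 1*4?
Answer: -211467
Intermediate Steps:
W = -28 (W = -4*(11 - 1*4) = -4*(11 - 4) = -4*7 = -28)
V(w, s) = -2*w
C(H) = -28 + 2*H² + 19*H (C(H) = (H² + 19*H) + (H*H - 28) = (H² + 19*H) + (H² - 28) = (H² + 19*H) + (-28 + H²) = -28 + 2*H² + 19*H)
(-175359 + b(C(24), V(-1, -23))) - 39268 = (-175359 + (-28 + 2*24² + 19*24)*(-2*(-1))) - 39268 = (-175359 + (-28 + 2*576 + 456)*2) - 39268 = (-175359 + (-28 + 1152 + 456)*2) - 39268 = (-175359 + 1580*2) - 39268 = (-175359 + 3160) - 39268 = -172199 - 39268 = -211467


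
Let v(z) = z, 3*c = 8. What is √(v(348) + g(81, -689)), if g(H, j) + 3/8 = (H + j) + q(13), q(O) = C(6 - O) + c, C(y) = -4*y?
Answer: I*√33078/12 ≈ 15.156*I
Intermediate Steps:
c = 8/3 (c = (⅓)*8 = 8/3 ≈ 2.6667)
q(O) = -64/3 + 4*O (q(O) = -4*(6 - O) + 8/3 = (-24 + 4*O) + 8/3 = -64/3 + 4*O)
g(H, j) = 727/24 + H + j (g(H, j) = -3/8 + ((H + j) + (-64/3 + 4*13)) = -3/8 + ((H + j) + (-64/3 + 52)) = -3/8 + ((H + j) + 92/3) = -3/8 + (92/3 + H + j) = 727/24 + H + j)
√(v(348) + g(81, -689)) = √(348 + (727/24 + 81 - 689)) = √(348 - 13865/24) = √(-5513/24) = I*√33078/12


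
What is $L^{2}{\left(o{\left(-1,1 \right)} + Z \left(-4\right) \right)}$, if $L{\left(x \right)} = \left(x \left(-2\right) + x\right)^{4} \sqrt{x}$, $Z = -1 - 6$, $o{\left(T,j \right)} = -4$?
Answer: $2641807540224$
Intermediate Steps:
$Z = -7$ ($Z = -1 - 6 = -7$)
$L{\left(x \right)} = x^{\frac{9}{2}}$ ($L{\left(x \right)} = \left(- 2 x + x\right)^{4} \sqrt{x} = \left(- x\right)^{4} \sqrt{x} = x^{4} \sqrt{x} = x^{\frac{9}{2}}$)
$L^{2}{\left(o{\left(-1,1 \right)} + Z \left(-4\right) \right)} = \left(\left(-4 - -28\right)^{\frac{9}{2}}\right)^{2} = \left(\left(-4 + 28\right)^{\frac{9}{2}}\right)^{2} = \left(24^{\frac{9}{2}}\right)^{2} = \left(663552 \sqrt{6}\right)^{2} = 2641807540224$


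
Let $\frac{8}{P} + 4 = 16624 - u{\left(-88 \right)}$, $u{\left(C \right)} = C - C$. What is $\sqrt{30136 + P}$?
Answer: $\frac{\sqrt{520268665710}}{4155} \approx 173.6$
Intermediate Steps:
$u{\left(C \right)} = 0$
$P = \frac{2}{4155}$ ($P = \frac{8}{-4 + \left(16624 - 0\right)} = \frac{8}{-4 + \left(16624 + 0\right)} = \frac{8}{-4 + 16624} = \frac{8}{16620} = 8 \cdot \frac{1}{16620} = \frac{2}{4155} \approx 0.00048135$)
$\sqrt{30136 + P} = \sqrt{30136 + \frac{2}{4155}} = \sqrt{\frac{125215082}{4155}} = \frac{\sqrt{520268665710}}{4155}$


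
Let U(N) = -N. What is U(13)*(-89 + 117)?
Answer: -364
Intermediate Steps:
U(13)*(-89 + 117) = (-1*13)*(-89 + 117) = -13*28 = -364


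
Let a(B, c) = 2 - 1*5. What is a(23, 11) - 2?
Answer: -5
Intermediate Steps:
a(B, c) = -3 (a(B, c) = 2 - 5 = -3)
a(23, 11) - 2 = -3 - 2 = -5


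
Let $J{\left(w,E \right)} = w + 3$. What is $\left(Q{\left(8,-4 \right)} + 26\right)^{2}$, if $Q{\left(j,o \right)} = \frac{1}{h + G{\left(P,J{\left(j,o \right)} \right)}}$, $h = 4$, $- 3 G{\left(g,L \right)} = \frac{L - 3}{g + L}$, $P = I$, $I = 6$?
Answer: $\frac{26491609}{38416} \approx 689.6$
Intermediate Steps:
$J{\left(w,E \right)} = 3 + w$
$P = 6$
$G{\left(g,L \right)} = - \frac{-3 + L}{3 \left(L + g\right)}$ ($G{\left(g,L \right)} = - \frac{\left(L - 3\right) \frac{1}{g + L}}{3} = - \frac{\left(-3 + L\right) \frac{1}{L + g}}{3} = - \frac{\frac{1}{L + g} \left(-3 + L\right)}{3} = - \frac{-3 + L}{3 \left(L + g\right)}$)
$Q{\left(j,o \right)} = \frac{1}{4 - \frac{j}{3 \left(9 + j\right)}}$ ($Q{\left(j,o \right)} = \frac{1}{4 + \frac{1 - \frac{3 + j}{3}}{\left(3 + j\right) + 6}} = \frac{1}{4 + \frac{1 - \left(1 + \frac{j}{3}\right)}{9 + j}} = \frac{1}{4 + \frac{\left(- \frac{1}{3}\right) j}{9 + j}} = \frac{1}{4 - \frac{j}{3 \left(9 + j\right)}}$)
$\left(Q{\left(8,-4 \right)} + 26\right)^{2} = \left(\frac{3 \left(9 + 8\right)}{108 + 11 \cdot 8} + 26\right)^{2} = \left(3 \frac{1}{108 + 88} \cdot 17 + 26\right)^{2} = \left(3 \cdot \frac{1}{196} \cdot 17 + 26\right)^{2} = \left(\frac{51}{196} + 26\right)^{2} = \left(\frac{5147}{196}\right)^{2} = \frac{26491609}{38416}$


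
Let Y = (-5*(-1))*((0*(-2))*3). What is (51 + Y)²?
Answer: 2601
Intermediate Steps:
Y = 0 (Y = 5*(0*3) = 5*0 = 0)
(51 + Y)² = (51 + 0)² = 51² = 2601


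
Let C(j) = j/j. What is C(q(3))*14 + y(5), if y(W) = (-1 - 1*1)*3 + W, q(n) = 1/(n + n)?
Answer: 13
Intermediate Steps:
q(n) = 1/(2*n)
C(j) = 1
y(W) = -6 + W (y(W) = (-1 - 1)*3 + W = -2*3 + W = -6 + W)
C(q(3))*14 + y(5) = 1*14 + (-6 + 5) = 14 - 1 = 13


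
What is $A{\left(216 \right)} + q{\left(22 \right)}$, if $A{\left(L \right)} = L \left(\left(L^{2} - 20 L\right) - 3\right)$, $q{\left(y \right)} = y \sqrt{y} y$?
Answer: $9143928 + 484 \sqrt{22} \approx 9.1462 \cdot 10^{6}$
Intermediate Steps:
$q{\left(y \right)} = y^{\frac{5}{2}}$ ($q{\left(y \right)} = y^{\frac{3}{2}} y = y^{\frac{5}{2}}$)
$A{\left(L \right)} = L \left(-3 + L^{2} - 20 L\right)$
$A{\left(216 \right)} + q{\left(22 \right)} = 216 \left(-3 + 216^{2} - 4320\right) + 22^{\frac{5}{2}} = 216 \left(-3 + 46656 - 4320\right) + 484 \sqrt{22} = 216 \cdot 42333 + 484 \sqrt{22} = 9143928 + 484 \sqrt{22}$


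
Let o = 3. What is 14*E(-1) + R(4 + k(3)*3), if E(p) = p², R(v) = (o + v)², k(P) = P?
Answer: 270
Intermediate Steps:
R(v) = (3 + v)²
14*E(-1) + R(4 + k(3)*3) = 14*(-1)² + (3 + (4 + 3*3))² = 14*1 + (3 + (4 + 9))² = 14 + (3 + 13)² = 14 + 16² = 14 + 256 = 270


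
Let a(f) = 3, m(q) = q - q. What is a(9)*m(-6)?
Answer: 0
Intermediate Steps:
m(q) = 0
a(9)*m(-6) = 3*0 = 0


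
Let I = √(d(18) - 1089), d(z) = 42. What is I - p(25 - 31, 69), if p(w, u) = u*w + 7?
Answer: 407 + I*√1047 ≈ 407.0 + 32.357*I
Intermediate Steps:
p(w, u) = 7 + u*w
I = I*√1047 (I = √(42 - 1089) = √(-1047) = I*√1047 ≈ 32.357*I)
I - p(25 - 31, 69) = I*√1047 - (7 + 69*(25 - 31)) = I*√1047 - (7 + 69*(-6)) = I*√1047 - (7 - 414) = I*√1047 - 1*(-407) = I*√1047 + 407 = 407 + I*√1047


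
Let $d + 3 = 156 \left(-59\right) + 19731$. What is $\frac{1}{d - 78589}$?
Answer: $- \frac{1}{68065} \approx -1.4692 \cdot 10^{-5}$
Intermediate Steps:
$d = 10524$ ($d = -3 + \left(156 \left(-59\right) + 19731\right) = -3 + \left(-9204 + 19731\right) = -3 + 10527 = 10524$)
$\frac{1}{d - 78589} = \frac{1}{10524 - 78589} = \frac{1}{-68065} = - \frac{1}{68065}$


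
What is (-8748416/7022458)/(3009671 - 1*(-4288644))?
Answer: -4374208/25626055279135 ≈ -1.7069e-7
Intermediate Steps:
(-8748416/7022458)/(3009671 - 1*(-4288644)) = (-8748416*1/7022458)/(3009671 + 4288644) = -4374208/3511229/7298315 = -4374208/3511229*1/7298315 = -4374208/25626055279135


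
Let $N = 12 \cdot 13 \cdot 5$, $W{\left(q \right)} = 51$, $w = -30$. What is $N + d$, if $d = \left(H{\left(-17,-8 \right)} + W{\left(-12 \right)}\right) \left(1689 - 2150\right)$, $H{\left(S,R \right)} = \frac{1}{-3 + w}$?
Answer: $- \frac{749662}{33} \approx -22717.0$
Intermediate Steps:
$H{\left(S,R \right)} = - \frac{1}{33}$ ($H{\left(S,R \right)} = \frac{1}{-3 - 30} = \frac{1}{-33} = - \frac{1}{33}$)
$d = - \frac{775402}{33}$ ($d = \left(- \frac{1}{33} + 51\right) \left(1689 - 2150\right) = \frac{1682}{33} \left(-461\right) = - \frac{775402}{33} \approx -23497.0$)
$N = 780$ ($N = 156 \cdot 5 = 780$)
$N + d = 780 - \frac{775402}{33} = - \frac{749662}{33}$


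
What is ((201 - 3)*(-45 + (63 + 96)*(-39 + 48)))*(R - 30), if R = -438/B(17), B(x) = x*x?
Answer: -2499490224/289 ≈ -8.6488e+6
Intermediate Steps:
B(x) = x**2
R = -438/289 (R = -438/(17**2) = -438/289 ≈ -1.5156)
((201 - 3)*(-45 + (63 + 96)*(-39 + 48)))*(R - 30) = ((201 - 3)*(-45 + (63 + 96)*(-39 + 48)))*(-438/289 - 30) = (198*(-45 + 159*9))*(-9108/289) = (198*(-45 + 1431))*(-9108/289) = (198*1386)*(-9108/289) = 274428*(-9108/289) = -2499490224/289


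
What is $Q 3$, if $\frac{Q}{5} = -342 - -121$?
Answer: $-3315$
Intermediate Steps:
$Q = -1105$ ($Q = 5 \left(-342 - -121\right) = 5 \left(-342 + 121\right) = 5 \left(-221\right) = -1105$)
$Q 3 = \left(-1105\right) 3 = -3315$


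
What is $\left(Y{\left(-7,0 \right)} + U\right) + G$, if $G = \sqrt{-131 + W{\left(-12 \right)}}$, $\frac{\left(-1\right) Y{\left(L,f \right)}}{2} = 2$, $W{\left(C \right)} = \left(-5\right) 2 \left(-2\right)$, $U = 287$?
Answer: $283 + i \sqrt{111} \approx 283.0 + 10.536 i$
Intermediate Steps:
$W{\left(C \right)} = 20$ ($W{\left(C \right)} = \left(-10\right) \left(-2\right) = 20$)
$Y{\left(L,f \right)} = -4$ ($Y{\left(L,f \right)} = \left(-2\right) 2 = -4$)
$G = i \sqrt{111}$ ($G = \sqrt{-131 + 20} = \sqrt{-111} = i \sqrt{111} \approx 10.536 i$)
$\left(Y{\left(-7,0 \right)} + U\right) + G = \left(-4 + 287\right) + i \sqrt{111} = 283 + i \sqrt{111}$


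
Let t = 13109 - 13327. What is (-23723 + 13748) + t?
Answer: -10193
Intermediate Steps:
t = -218
(-23723 + 13748) + t = (-23723 + 13748) - 218 = -9975 - 218 = -10193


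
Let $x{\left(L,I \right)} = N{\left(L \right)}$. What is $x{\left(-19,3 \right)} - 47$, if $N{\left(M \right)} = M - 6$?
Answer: $-72$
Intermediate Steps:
$N{\left(M \right)} = -6 + M$ ($N{\left(M \right)} = M - 6 = -6 + M$)
$x{\left(L,I \right)} = -6 + L$
$x{\left(-19,3 \right)} - 47 = \left(-6 - 19\right) - 47 = -25 - 47 = -72$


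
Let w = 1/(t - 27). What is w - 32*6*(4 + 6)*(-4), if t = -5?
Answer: 245759/32 ≈ 7680.0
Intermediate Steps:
w = -1/32 (w = 1/(-5 - 27) = 1/(-32) = -1/32 ≈ -0.031250)
w - 32*6*(4 + 6)*(-4) = -1/32 - 32*6*(4 + 6)*(-4) = -1/32 - 32*6*10*(-4) = -1/32 - 1920*(-4) = -1/32 - 32*(-240) = -1/32 + 7680 = 245759/32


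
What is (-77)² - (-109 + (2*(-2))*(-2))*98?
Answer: 15827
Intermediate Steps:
(-77)² - (-109 + (2*(-2))*(-2))*98 = 5929 - (-109 - 4*(-2))*98 = 5929 - (-109 + 8)*98 = 5929 - (-101)*98 = 5929 - 1*(-9898) = 5929 + 9898 = 15827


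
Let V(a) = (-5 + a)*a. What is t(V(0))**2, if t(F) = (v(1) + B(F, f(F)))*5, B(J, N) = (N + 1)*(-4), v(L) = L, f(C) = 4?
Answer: 9025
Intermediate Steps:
B(J, N) = -4 - 4*N (B(J, N) = (1 + N)*(-4) = -4 - 4*N)
V(a) = a*(-5 + a)
t(F) = -95 (t(F) = (1 + (-4 - 4*4))*5 = (1 + (-4 - 16))*5 = (1 - 20)*5 = -19*5 = -95)
t(V(0))**2 = (-95)**2 = 9025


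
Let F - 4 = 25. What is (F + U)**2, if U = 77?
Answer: 11236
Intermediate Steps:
F = 29 (F = 4 + 25 = 29)
(F + U)**2 = (29 + 77)**2 = 106**2 = 11236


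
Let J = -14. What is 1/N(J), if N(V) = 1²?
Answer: 1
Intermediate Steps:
N(V) = 1
1/N(J) = 1/1 = 1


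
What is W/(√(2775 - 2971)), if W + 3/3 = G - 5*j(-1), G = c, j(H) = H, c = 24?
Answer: -2*I ≈ -2.0*I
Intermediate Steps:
G = 24
W = 28 (W = -1 + (24 - 5*(-1)) = -1 + (24 + 5) = -1 + 29 = 28)
W/(√(2775 - 2971)) = 28/(√(2775 - 2971)) = 28/(√(-196)) = 28/((14*I)) = 28*(-I/14) = -2*I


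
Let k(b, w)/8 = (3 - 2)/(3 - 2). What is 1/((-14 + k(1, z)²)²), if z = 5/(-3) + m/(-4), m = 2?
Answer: 1/2500 ≈ 0.00040000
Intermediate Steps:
z = -13/6 (z = 5/(-3) + 2/(-4) = 5*(-⅓) + 2*(-¼) = -5/3 - ½ = -13/6 ≈ -2.1667)
k(b, w) = 8 (k(b, w) = 8*((3 - 2)/(3 - 2)) = 8*(1/1) = 8*(1*1) = 8*1 = 8)
1/((-14 + k(1, z)²)²) = 1/((-14 + 8²)²) = 1/((-14 + 64)²) = 1/(50²) = 1/2500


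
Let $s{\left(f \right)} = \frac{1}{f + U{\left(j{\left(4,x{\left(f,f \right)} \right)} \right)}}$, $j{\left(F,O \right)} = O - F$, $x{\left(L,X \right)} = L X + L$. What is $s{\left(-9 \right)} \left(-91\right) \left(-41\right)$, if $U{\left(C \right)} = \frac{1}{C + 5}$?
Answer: $- \frac{6643}{16} \approx -415.19$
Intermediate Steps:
$x{\left(L,X \right)} = L + L X$
$U{\left(C \right)} = \frac{1}{5 + C}$
$s{\left(f \right)} = \frac{1}{f + \frac{1}{1 + f \left(1 + f\right)}}$ ($s{\left(f \right)} = \frac{1}{f + \frac{1}{5 + \left(f \left(1 + f\right) - 4\right)}} = \frac{1}{f + \frac{1}{5 + \left(-4 + f \left(1 + f\right)\right)}} = \frac{1}{f + \frac{1}{1 + f \left(1 + f\right)}}$)
$s{\left(-9 \right)} \left(-91\right) \left(-41\right) = \frac{1 - 9 \left(1 - 9\right)}{1 - 9 \left(1 - 9 \left(1 - 9\right)\right)} \left(-91\right) \left(-41\right) = \frac{1 - -72}{1 - 9 \left(1 - -72\right)} \left(-91\right) \left(-41\right) = \frac{1 + 72}{1 - 9 \left(1 + 72\right)} \left(-91\right) \left(-41\right) = \frac{1}{1 - 657} \cdot 73 \left(-91\right) \left(-41\right) = \frac{1}{-656} \cdot 73 \left(-91\right) \left(-41\right) = \left(- \frac{1}{656}\right) 73 \left(-91\right) \left(-41\right) = \left(- \frac{73}{656}\right) \left(-91\right) \left(-41\right) = \frac{6643}{656} \left(-41\right) = - \frac{6643}{16}$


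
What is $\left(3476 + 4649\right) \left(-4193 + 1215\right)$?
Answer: $-24196250$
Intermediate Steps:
$\left(3476 + 4649\right) \left(-4193 + 1215\right) = 8125 \left(-2978\right) = -24196250$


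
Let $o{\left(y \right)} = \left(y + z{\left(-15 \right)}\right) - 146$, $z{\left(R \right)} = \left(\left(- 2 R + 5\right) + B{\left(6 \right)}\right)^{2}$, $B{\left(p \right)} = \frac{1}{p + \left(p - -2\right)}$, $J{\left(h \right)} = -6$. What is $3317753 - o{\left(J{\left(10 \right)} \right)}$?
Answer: $\frac{650068299}{196} \approx 3.3167 \cdot 10^{6}$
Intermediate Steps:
$B{\left(p \right)} = \frac{1}{2 + 2 p}$ ($B{\left(p \right)} = \frac{1}{p + \left(p + 2\right)} = \frac{1}{p + \left(2 + p\right)} = \frac{1}{2 + 2 p}$)
$z{\left(R \right)} = \left(\frac{71}{14} - 2 R\right)^{2}$ ($z{\left(R \right)} = \left(\left(- 2 R + 5\right) + \frac{1}{2 \left(1 + 6\right)}\right)^{2} = \left(\left(5 - 2 R\right) + \frac{1}{2 \cdot 7}\right)^{2} = \left(\left(5 - 2 R\right) + \frac{1}{2} \cdot \frac{1}{7}\right)^{2} = \left(\left(5 - 2 R\right) + \frac{1}{14}\right)^{2} = \left(\frac{71}{14} - 2 R\right)^{2}$)
$o{\left(y \right)} = \frac{212465}{196} + y$ ($o{\left(y \right)} = \left(y + \frac{\left(71 - -420\right)^{2}}{196}\right) - 146 = \left(y + \frac{\left(71 + 420\right)^{2}}{196}\right) - 146 = \left(y + \frac{491^{2}}{196}\right) - 146 = \left(y + \frac{1}{196} \cdot 241081\right) - 146 = \left(y + \frac{241081}{196}\right) - 146 = \left(\frac{241081}{196} + y\right) - 146 = \frac{212465}{196} + y$)
$3317753 - o{\left(J{\left(10 \right)} \right)} = 3317753 - \left(\frac{212465}{196} - 6\right) = 3317753 - \frac{211289}{196} = \frac{650068299}{196}$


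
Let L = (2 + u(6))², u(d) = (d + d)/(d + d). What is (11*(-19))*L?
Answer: -1881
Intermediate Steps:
u(d) = 1 (u(d) = (2*d)/((2*d)) = (2*d)*(1/(2*d)) = 1)
L = 9 (L = (2 + 1)² = 3² = 9)
(11*(-19))*L = (11*(-19))*9 = -209*9 = -1881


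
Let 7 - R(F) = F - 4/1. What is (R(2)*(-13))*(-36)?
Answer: 4212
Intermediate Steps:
R(F) = 11 - F (R(F) = 7 - (F - 4/1) = 7 - (F - 4*1) = 7 - (F - 4) = 7 - (-4 + F) = 7 + (4 - F) = 11 - F)
(R(2)*(-13))*(-36) = ((11 - 1*2)*(-13))*(-36) = ((11 - 2)*(-13))*(-36) = (9*(-13))*(-36) = -117*(-36) = 4212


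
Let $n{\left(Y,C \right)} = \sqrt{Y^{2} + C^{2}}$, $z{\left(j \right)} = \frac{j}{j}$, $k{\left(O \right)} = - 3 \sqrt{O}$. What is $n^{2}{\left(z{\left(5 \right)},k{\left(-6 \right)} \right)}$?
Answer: $-53$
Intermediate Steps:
$z{\left(j \right)} = 1$
$n{\left(Y,C \right)} = \sqrt{C^{2} + Y^{2}}$
$n^{2}{\left(z{\left(5 \right)},k{\left(-6 \right)} \right)} = \left(\sqrt{\left(- 3 \sqrt{-6}\right)^{2} + 1^{2}}\right)^{2} = \left(\sqrt{\left(- 3 i \sqrt{6}\right)^{2} + 1}\right)^{2} = \left(\sqrt{-54 + 1}\right)^{2} = \left(\sqrt{-53}\right)^{2} = \left(i \sqrt{53}\right)^{2} = -53$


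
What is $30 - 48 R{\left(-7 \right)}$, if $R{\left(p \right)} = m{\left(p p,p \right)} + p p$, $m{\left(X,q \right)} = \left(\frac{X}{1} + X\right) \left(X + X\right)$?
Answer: $-463314$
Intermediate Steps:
$m{\left(X,q \right)} = 4 X^{2}$ ($m{\left(X,q \right)} = \left(X 1 + X\right) 2 X = \left(X + X\right) 2 X = 2 X 2 X = 4 X^{2}$)
$R{\left(p \right)} = p^{2} + 4 p^{4}$ ($R{\left(p \right)} = 4 \left(p p\right)^{2} + p p = 4 \left(p^{2}\right)^{2} + p^{2} = 4 p^{4} + p^{2} = p^{2} + 4 p^{4}$)
$30 - 48 R{\left(-7 \right)} = 30 - 48 \left(\left(-7\right)^{2} + 4 \left(-7\right)^{4}\right) = 30 - 48 \left(49 + 4 \cdot 2401\right) = 30 - 48 \left(49 + 9604\right) = 30 - 463344 = -463314$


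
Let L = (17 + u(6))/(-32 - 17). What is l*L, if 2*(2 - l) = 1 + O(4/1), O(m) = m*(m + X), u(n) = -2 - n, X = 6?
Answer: 333/98 ≈ 3.3980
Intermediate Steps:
O(m) = m*(6 + m) (O(m) = m*(m + 6) = m*(6 + m))
L = -9/49 (L = (17 + (-2 - 1*6))/(-32 - 17) = (17 + (-2 - 6))/(-49) = (17 - 8)*(-1/49) = 9*(-1/49) = -9/49 ≈ -0.18367)
l = -37/2 (l = 2 - (1 + (4/1)*(6 + 4/1))/2 = 2 - (1 + (4*1)*(6 + 4*1))/2 = 2 - (1 + 4*(6 + 4))/2 = 2 - (1 + 4*10)/2 = 2 - (1 + 40)/2 = 2 - ½*41 = 2 - 41/2 = -37/2 ≈ -18.500)
l*L = -37/2*(-9/49) = 333/98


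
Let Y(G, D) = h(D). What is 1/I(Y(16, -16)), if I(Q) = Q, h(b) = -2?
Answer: -1/2 ≈ -0.50000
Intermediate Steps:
Y(G, D) = -2
1/I(Y(16, -16)) = 1/(-2) = -1/2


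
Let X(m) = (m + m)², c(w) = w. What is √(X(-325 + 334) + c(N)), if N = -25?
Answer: √299 ≈ 17.292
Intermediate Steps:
X(m) = 4*m² (X(m) = (2*m)² = 4*m²)
√(X(-325 + 334) + c(N)) = √(4*(-325 + 334)² - 25) = √(4*9² - 25) = √(4*81 - 25) = √(324 - 25) = √299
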